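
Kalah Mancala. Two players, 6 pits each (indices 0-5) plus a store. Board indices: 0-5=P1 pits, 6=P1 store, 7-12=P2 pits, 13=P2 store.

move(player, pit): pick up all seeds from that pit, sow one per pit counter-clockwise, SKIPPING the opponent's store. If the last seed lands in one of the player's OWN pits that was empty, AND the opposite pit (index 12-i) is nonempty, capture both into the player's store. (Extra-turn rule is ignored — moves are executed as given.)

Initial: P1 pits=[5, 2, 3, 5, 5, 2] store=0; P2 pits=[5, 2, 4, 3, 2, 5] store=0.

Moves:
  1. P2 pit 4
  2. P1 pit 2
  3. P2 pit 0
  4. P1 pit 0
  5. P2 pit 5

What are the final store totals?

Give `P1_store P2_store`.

Move 1: P2 pit4 -> P1=[5,2,3,5,5,2](0) P2=[5,2,4,3,0,6](1)
Move 2: P1 pit2 -> P1=[5,2,0,6,6,3](0) P2=[5,2,4,3,0,6](1)
Move 3: P2 pit0 -> P1=[5,2,0,6,6,3](0) P2=[0,3,5,4,1,7](1)
Move 4: P1 pit0 -> P1=[0,3,1,7,7,4](0) P2=[0,3,5,4,1,7](1)
Move 5: P2 pit5 -> P1=[1,4,2,8,8,5](0) P2=[0,3,5,4,1,0](2)

Answer: 0 2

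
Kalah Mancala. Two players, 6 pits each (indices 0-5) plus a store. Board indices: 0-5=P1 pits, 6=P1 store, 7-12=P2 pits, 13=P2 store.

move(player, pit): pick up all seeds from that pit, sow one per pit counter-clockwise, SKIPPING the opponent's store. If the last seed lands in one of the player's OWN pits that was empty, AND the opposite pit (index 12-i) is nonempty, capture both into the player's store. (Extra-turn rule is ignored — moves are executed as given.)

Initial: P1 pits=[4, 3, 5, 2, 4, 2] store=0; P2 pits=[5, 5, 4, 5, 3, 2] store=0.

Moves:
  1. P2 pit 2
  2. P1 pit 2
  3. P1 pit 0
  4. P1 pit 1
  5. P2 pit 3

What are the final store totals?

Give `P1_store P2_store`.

Answer: 1 2

Derivation:
Move 1: P2 pit2 -> P1=[4,3,5,2,4,2](0) P2=[5,5,0,6,4,3](1)
Move 2: P1 pit2 -> P1=[4,3,0,3,5,3](1) P2=[6,5,0,6,4,3](1)
Move 3: P1 pit0 -> P1=[0,4,1,4,6,3](1) P2=[6,5,0,6,4,3](1)
Move 4: P1 pit1 -> P1=[0,0,2,5,7,4](1) P2=[6,5,0,6,4,3](1)
Move 5: P2 pit3 -> P1=[1,1,3,5,7,4](1) P2=[6,5,0,0,5,4](2)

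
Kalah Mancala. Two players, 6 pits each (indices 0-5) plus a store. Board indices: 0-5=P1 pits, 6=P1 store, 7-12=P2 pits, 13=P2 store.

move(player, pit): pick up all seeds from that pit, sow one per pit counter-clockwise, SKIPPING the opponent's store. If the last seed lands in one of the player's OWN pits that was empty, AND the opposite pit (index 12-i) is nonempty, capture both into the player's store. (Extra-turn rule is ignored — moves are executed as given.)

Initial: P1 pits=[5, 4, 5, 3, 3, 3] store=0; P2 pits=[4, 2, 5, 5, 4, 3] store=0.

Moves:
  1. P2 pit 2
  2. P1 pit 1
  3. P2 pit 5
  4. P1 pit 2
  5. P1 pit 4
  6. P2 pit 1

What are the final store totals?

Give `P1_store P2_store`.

Move 1: P2 pit2 -> P1=[6,4,5,3,3,3](0) P2=[4,2,0,6,5,4](1)
Move 2: P1 pit1 -> P1=[6,0,6,4,4,4](0) P2=[4,2,0,6,5,4](1)
Move 3: P2 pit5 -> P1=[7,1,7,4,4,4](0) P2=[4,2,0,6,5,0](2)
Move 4: P1 pit2 -> P1=[7,1,0,5,5,5](1) P2=[5,3,1,6,5,0](2)
Move 5: P1 pit4 -> P1=[7,1,0,5,0,6](2) P2=[6,4,2,6,5,0](2)
Move 6: P2 pit1 -> P1=[0,1,0,5,0,6](2) P2=[6,0,3,7,6,0](10)

Answer: 2 10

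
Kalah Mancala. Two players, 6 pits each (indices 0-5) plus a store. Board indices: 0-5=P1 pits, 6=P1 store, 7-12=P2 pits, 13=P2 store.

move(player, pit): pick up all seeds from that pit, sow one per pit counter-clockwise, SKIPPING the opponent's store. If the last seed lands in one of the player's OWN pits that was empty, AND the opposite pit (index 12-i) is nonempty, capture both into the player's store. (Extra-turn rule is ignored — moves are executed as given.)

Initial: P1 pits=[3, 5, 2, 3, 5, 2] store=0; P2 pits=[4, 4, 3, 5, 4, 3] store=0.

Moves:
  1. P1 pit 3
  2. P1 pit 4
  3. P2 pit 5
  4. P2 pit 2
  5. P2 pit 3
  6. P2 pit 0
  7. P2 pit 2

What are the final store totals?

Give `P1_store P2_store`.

Answer: 2 3

Derivation:
Move 1: P1 pit3 -> P1=[3,5,2,0,6,3](1) P2=[4,4,3,5,4,3](0)
Move 2: P1 pit4 -> P1=[3,5,2,0,0,4](2) P2=[5,5,4,6,4,3](0)
Move 3: P2 pit5 -> P1=[4,6,2,0,0,4](2) P2=[5,5,4,6,4,0](1)
Move 4: P2 pit2 -> P1=[4,6,2,0,0,4](2) P2=[5,5,0,7,5,1](2)
Move 5: P2 pit3 -> P1=[5,7,3,1,0,4](2) P2=[5,5,0,0,6,2](3)
Move 6: P2 pit0 -> P1=[5,7,3,1,0,4](2) P2=[0,6,1,1,7,3](3)
Move 7: P2 pit2 -> P1=[5,7,3,1,0,4](2) P2=[0,6,0,2,7,3](3)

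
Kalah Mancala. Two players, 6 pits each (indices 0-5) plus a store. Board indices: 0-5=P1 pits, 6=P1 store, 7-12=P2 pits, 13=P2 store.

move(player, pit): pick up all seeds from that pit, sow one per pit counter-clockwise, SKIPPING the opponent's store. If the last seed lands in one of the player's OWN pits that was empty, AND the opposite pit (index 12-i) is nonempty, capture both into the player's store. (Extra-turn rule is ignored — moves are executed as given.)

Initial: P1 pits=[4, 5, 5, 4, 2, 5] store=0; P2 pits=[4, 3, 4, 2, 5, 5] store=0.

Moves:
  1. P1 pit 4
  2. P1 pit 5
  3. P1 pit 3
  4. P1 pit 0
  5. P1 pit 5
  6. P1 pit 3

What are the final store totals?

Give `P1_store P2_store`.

Answer: 4 0

Derivation:
Move 1: P1 pit4 -> P1=[4,5,5,4,0,6](1) P2=[4,3,4,2,5,5](0)
Move 2: P1 pit5 -> P1=[4,5,5,4,0,0](2) P2=[5,4,5,3,6,5](0)
Move 3: P1 pit3 -> P1=[4,5,5,0,1,1](3) P2=[6,4,5,3,6,5](0)
Move 4: P1 pit0 -> P1=[0,6,6,1,2,1](3) P2=[6,4,5,3,6,5](0)
Move 5: P1 pit5 -> P1=[0,6,6,1,2,0](4) P2=[6,4,5,3,6,5](0)
Move 6: P1 pit3 -> P1=[0,6,6,0,3,0](4) P2=[6,4,5,3,6,5](0)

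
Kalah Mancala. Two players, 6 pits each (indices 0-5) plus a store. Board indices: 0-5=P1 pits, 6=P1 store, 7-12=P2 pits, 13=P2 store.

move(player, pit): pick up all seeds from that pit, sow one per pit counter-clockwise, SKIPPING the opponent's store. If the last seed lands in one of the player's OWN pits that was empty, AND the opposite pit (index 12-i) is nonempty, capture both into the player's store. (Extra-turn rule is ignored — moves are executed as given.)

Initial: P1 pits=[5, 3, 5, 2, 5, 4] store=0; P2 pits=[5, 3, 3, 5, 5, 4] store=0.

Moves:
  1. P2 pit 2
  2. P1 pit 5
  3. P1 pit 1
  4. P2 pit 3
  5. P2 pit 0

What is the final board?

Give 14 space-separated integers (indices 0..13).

Answer: 6 1 7 3 6 0 1 0 5 2 1 8 7 2

Derivation:
Move 1: P2 pit2 -> P1=[5,3,5,2,5,4](0) P2=[5,3,0,6,6,5](0)
Move 2: P1 pit5 -> P1=[5,3,5,2,5,0](1) P2=[6,4,1,6,6,5](0)
Move 3: P1 pit1 -> P1=[5,0,6,3,6,0](1) P2=[6,4,1,6,6,5](0)
Move 4: P2 pit3 -> P1=[6,1,7,3,6,0](1) P2=[6,4,1,0,7,6](1)
Move 5: P2 pit0 -> P1=[6,1,7,3,6,0](1) P2=[0,5,2,1,8,7](2)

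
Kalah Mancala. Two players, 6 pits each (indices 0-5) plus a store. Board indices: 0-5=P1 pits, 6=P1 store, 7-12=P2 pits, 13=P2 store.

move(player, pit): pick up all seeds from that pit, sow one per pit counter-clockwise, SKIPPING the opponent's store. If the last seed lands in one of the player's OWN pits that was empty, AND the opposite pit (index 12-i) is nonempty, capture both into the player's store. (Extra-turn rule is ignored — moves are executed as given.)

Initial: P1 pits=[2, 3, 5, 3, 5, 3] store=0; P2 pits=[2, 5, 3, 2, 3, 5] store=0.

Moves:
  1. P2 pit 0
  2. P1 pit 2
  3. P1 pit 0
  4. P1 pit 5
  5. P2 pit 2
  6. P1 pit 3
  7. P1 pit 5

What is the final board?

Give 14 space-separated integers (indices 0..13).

Answer: 1 4 0 0 7 0 7 3 7 0 1 4 6 1

Derivation:
Move 1: P2 pit0 -> P1=[2,3,5,3,5,3](0) P2=[0,6,4,2,3,5](0)
Move 2: P1 pit2 -> P1=[2,3,0,4,6,4](1) P2=[1,6,4,2,3,5](0)
Move 3: P1 pit0 -> P1=[0,4,0,4,6,4](4) P2=[1,6,4,0,3,5](0)
Move 4: P1 pit5 -> P1=[0,4,0,4,6,0](5) P2=[2,7,5,0,3,5](0)
Move 5: P2 pit2 -> P1=[1,4,0,4,6,0](5) P2=[2,7,0,1,4,6](1)
Move 6: P1 pit3 -> P1=[1,4,0,0,7,1](6) P2=[3,7,0,1,4,6](1)
Move 7: P1 pit5 -> P1=[1,4,0,0,7,0](7) P2=[3,7,0,1,4,6](1)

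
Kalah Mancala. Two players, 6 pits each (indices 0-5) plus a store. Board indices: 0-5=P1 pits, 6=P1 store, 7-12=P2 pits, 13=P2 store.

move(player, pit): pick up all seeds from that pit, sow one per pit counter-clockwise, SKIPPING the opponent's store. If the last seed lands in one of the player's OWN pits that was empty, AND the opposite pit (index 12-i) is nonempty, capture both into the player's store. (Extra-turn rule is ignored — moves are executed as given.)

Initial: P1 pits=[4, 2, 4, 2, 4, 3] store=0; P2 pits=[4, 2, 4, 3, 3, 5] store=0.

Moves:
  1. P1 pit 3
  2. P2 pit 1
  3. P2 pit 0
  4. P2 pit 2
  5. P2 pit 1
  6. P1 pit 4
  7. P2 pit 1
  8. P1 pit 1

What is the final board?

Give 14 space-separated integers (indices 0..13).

Answer: 5 0 5 1 1 5 1 1 0 3 6 5 6 1

Derivation:
Move 1: P1 pit3 -> P1=[4,2,4,0,5,4](0) P2=[4,2,4,3,3,5](0)
Move 2: P2 pit1 -> P1=[4,2,4,0,5,4](0) P2=[4,0,5,4,3,5](0)
Move 3: P2 pit0 -> P1=[4,2,4,0,5,4](0) P2=[0,1,6,5,4,5](0)
Move 4: P2 pit2 -> P1=[5,3,4,0,5,4](0) P2=[0,1,0,6,5,6](1)
Move 5: P2 pit1 -> P1=[5,3,4,0,5,4](0) P2=[0,0,1,6,5,6](1)
Move 6: P1 pit4 -> P1=[5,3,4,0,0,5](1) P2=[1,1,2,6,5,6](1)
Move 7: P2 pit1 -> P1=[5,3,4,0,0,5](1) P2=[1,0,3,6,5,6](1)
Move 8: P1 pit1 -> P1=[5,0,5,1,1,5](1) P2=[1,0,3,6,5,6](1)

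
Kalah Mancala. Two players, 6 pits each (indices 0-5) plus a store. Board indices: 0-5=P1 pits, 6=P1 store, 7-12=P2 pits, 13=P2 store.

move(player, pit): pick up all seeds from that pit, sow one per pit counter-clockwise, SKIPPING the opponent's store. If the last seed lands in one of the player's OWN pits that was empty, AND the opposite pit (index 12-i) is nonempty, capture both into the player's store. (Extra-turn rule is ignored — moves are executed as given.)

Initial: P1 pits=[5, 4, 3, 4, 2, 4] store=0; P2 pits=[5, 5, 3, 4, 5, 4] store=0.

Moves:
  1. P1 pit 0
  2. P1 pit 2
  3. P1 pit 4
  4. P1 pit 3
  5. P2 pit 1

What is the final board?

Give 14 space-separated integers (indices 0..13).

Answer: 1 6 0 0 1 8 3 7 0 5 5 6 5 1

Derivation:
Move 1: P1 pit0 -> P1=[0,5,4,5,3,5](0) P2=[5,5,3,4,5,4](0)
Move 2: P1 pit2 -> P1=[0,5,0,6,4,6](1) P2=[5,5,3,4,5,4](0)
Move 3: P1 pit4 -> P1=[0,5,0,6,0,7](2) P2=[6,6,3,4,5,4](0)
Move 4: P1 pit3 -> P1=[0,5,0,0,1,8](3) P2=[7,7,4,4,5,4](0)
Move 5: P2 pit1 -> P1=[1,6,0,0,1,8](3) P2=[7,0,5,5,6,5](1)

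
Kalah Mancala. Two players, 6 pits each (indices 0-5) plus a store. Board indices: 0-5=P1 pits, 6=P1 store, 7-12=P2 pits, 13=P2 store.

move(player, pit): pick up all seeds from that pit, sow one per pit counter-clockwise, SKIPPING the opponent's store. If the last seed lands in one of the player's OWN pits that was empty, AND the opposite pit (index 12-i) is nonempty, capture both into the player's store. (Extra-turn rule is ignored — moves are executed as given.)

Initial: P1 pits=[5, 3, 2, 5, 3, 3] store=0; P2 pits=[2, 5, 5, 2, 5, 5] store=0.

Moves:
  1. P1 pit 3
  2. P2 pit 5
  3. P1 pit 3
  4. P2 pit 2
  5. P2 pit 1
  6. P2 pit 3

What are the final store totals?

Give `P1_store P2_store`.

Move 1: P1 pit3 -> P1=[5,3,2,0,4,4](1) P2=[3,6,5,2,5,5](0)
Move 2: P2 pit5 -> P1=[6,4,3,1,4,4](1) P2=[3,6,5,2,5,0](1)
Move 3: P1 pit3 -> P1=[6,4,3,0,5,4](1) P2=[3,6,5,2,5,0](1)
Move 4: P2 pit2 -> P1=[7,4,3,0,5,4](1) P2=[3,6,0,3,6,1](2)
Move 5: P2 pit1 -> P1=[8,4,3,0,5,4](1) P2=[3,0,1,4,7,2](3)
Move 6: P2 pit3 -> P1=[9,4,3,0,5,4](1) P2=[3,0,1,0,8,3](4)

Answer: 1 4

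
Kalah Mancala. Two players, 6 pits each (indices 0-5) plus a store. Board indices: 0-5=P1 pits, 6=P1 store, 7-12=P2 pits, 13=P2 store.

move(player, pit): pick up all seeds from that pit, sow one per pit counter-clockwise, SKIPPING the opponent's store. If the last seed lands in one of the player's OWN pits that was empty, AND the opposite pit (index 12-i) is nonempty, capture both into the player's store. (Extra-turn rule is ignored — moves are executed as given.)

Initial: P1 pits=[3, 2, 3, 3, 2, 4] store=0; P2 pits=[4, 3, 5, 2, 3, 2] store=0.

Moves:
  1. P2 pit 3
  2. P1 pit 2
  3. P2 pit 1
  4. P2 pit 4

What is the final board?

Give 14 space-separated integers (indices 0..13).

Answer: 4 3 1 4 3 5 0 4 0 6 1 0 4 1

Derivation:
Move 1: P2 pit3 -> P1=[3,2,3,3,2,4](0) P2=[4,3,5,0,4,3](0)
Move 2: P1 pit2 -> P1=[3,2,0,4,3,5](0) P2=[4,3,5,0,4,3](0)
Move 3: P2 pit1 -> P1=[3,2,0,4,3,5](0) P2=[4,0,6,1,5,3](0)
Move 4: P2 pit4 -> P1=[4,3,1,4,3,5](0) P2=[4,0,6,1,0,4](1)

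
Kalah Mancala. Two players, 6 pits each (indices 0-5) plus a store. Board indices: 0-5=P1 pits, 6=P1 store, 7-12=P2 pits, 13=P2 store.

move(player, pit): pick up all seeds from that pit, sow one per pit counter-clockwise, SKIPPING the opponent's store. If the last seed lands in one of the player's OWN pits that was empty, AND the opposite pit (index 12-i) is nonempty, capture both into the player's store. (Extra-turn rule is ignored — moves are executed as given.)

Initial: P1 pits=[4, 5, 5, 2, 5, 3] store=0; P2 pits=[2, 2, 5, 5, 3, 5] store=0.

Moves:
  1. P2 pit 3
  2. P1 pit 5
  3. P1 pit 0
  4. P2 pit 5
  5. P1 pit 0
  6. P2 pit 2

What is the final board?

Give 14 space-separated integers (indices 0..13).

Answer: 1 9 7 4 7 0 5 0 3 0 1 5 1 3

Derivation:
Move 1: P2 pit3 -> P1=[5,6,5,2,5,3](0) P2=[2,2,5,0,4,6](1)
Move 2: P1 pit5 -> P1=[5,6,5,2,5,0](1) P2=[3,3,5,0,4,6](1)
Move 3: P1 pit0 -> P1=[0,7,6,3,6,0](5) P2=[0,3,5,0,4,6](1)
Move 4: P2 pit5 -> P1=[1,8,7,4,7,0](5) P2=[0,3,5,0,4,0](2)
Move 5: P1 pit0 -> P1=[0,9,7,4,7,0](5) P2=[0,3,5,0,4,0](2)
Move 6: P2 pit2 -> P1=[1,9,7,4,7,0](5) P2=[0,3,0,1,5,1](3)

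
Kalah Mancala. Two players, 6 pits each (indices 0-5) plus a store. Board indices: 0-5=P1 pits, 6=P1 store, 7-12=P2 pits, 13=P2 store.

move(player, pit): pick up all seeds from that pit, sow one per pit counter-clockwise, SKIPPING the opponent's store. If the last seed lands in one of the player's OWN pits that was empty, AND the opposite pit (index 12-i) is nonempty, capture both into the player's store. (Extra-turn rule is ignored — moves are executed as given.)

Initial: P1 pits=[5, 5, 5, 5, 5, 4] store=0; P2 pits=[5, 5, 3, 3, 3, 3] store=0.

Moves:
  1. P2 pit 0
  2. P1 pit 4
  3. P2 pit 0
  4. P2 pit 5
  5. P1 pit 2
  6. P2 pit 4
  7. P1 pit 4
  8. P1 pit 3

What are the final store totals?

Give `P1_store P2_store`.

Move 1: P2 pit0 -> P1=[5,5,5,5,5,4](0) P2=[0,6,4,4,4,4](0)
Move 2: P1 pit4 -> P1=[5,5,5,5,0,5](1) P2=[1,7,5,4,4,4](0)
Move 3: P2 pit0 -> P1=[5,5,5,5,0,5](1) P2=[0,8,5,4,4,4](0)
Move 4: P2 pit5 -> P1=[6,6,6,5,0,5](1) P2=[0,8,5,4,4,0](1)
Move 5: P1 pit2 -> P1=[6,6,0,6,1,6](2) P2=[1,9,5,4,4,0](1)
Move 6: P2 pit4 -> P1=[7,7,0,6,1,6](2) P2=[1,9,5,4,0,1](2)
Move 7: P1 pit4 -> P1=[7,7,0,6,0,7](2) P2=[1,9,5,4,0,1](2)
Move 8: P1 pit3 -> P1=[7,7,0,0,1,8](3) P2=[2,10,6,4,0,1](2)

Answer: 3 2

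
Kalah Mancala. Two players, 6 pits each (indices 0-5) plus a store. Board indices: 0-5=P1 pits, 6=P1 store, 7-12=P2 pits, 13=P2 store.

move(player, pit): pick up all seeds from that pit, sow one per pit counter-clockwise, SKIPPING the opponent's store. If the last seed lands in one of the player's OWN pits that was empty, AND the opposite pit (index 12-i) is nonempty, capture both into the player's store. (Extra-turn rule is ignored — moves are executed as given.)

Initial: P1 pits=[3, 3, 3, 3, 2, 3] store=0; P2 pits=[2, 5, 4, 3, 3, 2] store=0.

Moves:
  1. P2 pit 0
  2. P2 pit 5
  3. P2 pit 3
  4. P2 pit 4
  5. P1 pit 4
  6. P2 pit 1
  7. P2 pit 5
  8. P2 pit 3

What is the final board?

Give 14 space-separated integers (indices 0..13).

Answer: 7 5 3 3 0 4 1 0 0 6 0 2 0 5

Derivation:
Move 1: P2 pit0 -> P1=[3,3,3,3,2,3](0) P2=[0,6,5,3,3,2](0)
Move 2: P2 pit5 -> P1=[4,3,3,3,2,3](0) P2=[0,6,5,3,3,0](1)
Move 3: P2 pit3 -> P1=[4,3,3,3,2,3](0) P2=[0,6,5,0,4,1](2)
Move 4: P2 pit4 -> P1=[5,4,3,3,2,3](0) P2=[0,6,5,0,0,2](3)
Move 5: P1 pit4 -> P1=[5,4,3,3,0,4](1) P2=[0,6,5,0,0,2](3)
Move 6: P2 pit1 -> P1=[6,4,3,3,0,4](1) P2=[0,0,6,1,1,3](4)
Move 7: P2 pit5 -> P1=[7,5,3,3,0,4](1) P2=[0,0,6,1,1,0](5)
Move 8: P2 pit3 -> P1=[7,5,3,3,0,4](1) P2=[0,0,6,0,2,0](5)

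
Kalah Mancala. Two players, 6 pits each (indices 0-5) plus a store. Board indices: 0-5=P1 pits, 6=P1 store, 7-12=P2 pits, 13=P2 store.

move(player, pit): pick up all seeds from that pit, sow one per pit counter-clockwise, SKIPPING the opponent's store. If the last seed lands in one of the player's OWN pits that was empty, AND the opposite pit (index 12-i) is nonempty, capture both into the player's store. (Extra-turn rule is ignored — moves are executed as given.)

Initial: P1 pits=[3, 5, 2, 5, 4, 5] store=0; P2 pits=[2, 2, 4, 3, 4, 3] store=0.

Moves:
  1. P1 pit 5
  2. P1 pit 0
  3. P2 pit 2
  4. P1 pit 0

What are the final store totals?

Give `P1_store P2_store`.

Move 1: P1 pit5 -> P1=[3,5,2,5,4,0](1) P2=[3,3,5,4,4,3](0)
Move 2: P1 pit0 -> P1=[0,6,3,6,4,0](1) P2=[3,3,5,4,4,3](0)
Move 3: P2 pit2 -> P1=[1,6,3,6,4,0](1) P2=[3,3,0,5,5,4](1)
Move 4: P1 pit0 -> P1=[0,7,3,6,4,0](1) P2=[3,3,0,5,5,4](1)

Answer: 1 1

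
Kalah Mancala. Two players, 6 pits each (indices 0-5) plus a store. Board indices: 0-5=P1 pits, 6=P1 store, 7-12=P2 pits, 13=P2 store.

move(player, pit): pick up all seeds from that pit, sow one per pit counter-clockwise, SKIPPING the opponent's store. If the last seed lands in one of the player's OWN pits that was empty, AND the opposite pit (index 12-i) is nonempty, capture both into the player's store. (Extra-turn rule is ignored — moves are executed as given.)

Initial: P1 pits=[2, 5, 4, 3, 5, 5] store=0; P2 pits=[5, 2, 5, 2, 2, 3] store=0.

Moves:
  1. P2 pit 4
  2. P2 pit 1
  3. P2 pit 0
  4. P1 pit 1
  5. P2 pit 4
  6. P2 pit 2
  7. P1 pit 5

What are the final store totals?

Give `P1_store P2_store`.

Move 1: P2 pit4 -> P1=[2,5,4,3,5,5](0) P2=[5,2,5,2,0,4](1)
Move 2: P2 pit1 -> P1=[2,5,4,3,5,5](0) P2=[5,0,6,3,0,4](1)
Move 3: P2 pit0 -> P1=[2,5,4,3,5,5](0) P2=[0,1,7,4,1,5](1)
Move 4: P1 pit1 -> P1=[2,0,5,4,6,6](1) P2=[0,1,7,4,1,5](1)
Move 5: P2 pit4 -> P1=[2,0,5,4,6,6](1) P2=[0,1,7,4,0,6](1)
Move 6: P2 pit2 -> P1=[3,1,6,4,6,6](1) P2=[0,1,0,5,1,7](2)
Move 7: P1 pit5 -> P1=[3,1,6,4,6,0](2) P2=[1,2,1,6,2,7](2)

Answer: 2 2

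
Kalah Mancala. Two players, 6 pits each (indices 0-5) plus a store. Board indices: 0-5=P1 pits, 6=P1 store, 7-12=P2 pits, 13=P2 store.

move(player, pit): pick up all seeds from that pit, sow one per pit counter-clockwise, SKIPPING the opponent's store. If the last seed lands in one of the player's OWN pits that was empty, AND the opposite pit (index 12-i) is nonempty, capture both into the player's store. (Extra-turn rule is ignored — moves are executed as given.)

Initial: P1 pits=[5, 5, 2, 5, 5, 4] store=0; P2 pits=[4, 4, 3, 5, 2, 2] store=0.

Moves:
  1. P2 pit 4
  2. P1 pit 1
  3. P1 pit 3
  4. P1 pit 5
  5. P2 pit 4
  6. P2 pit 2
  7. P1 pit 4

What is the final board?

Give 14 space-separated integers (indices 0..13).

Answer: 6 0 3 0 0 1 4 7 7 1 8 2 5 2

Derivation:
Move 1: P2 pit4 -> P1=[5,5,2,5,5,4](0) P2=[4,4,3,5,0,3](1)
Move 2: P1 pit1 -> P1=[5,0,3,6,6,5](1) P2=[4,4,3,5,0,3](1)
Move 3: P1 pit3 -> P1=[5,0,3,0,7,6](2) P2=[5,5,4,5,0,3](1)
Move 4: P1 pit5 -> P1=[5,0,3,0,7,0](3) P2=[6,6,5,6,1,3](1)
Move 5: P2 pit4 -> P1=[5,0,3,0,7,0](3) P2=[6,6,5,6,0,4](1)
Move 6: P2 pit2 -> P1=[6,0,3,0,7,0](3) P2=[6,6,0,7,1,5](2)
Move 7: P1 pit4 -> P1=[6,0,3,0,0,1](4) P2=[7,7,1,8,2,5](2)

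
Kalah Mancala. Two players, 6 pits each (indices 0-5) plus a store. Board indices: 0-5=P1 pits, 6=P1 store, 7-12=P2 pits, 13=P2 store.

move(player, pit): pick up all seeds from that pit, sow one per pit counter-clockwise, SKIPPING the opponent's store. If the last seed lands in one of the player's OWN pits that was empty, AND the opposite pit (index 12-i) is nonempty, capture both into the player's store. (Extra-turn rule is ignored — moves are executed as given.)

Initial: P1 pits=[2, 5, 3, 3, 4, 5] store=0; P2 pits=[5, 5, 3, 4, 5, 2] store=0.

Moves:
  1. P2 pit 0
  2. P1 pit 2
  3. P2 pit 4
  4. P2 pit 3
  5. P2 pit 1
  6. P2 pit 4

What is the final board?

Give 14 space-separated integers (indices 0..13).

Move 1: P2 pit0 -> P1=[2,5,3,3,4,5](0) P2=[0,6,4,5,6,3](0)
Move 2: P1 pit2 -> P1=[2,5,0,4,5,6](0) P2=[0,6,4,5,6,3](0)
Move 3: P2 pit4 -> P1=[3,6,1,5,5,6](0) P2=[0,6,4,5,0,4](1)
Move 4: P2 pit3 -> P1=[4,7,1,5,5,6](0) P2=[0,6,4,0,1,5](2)
Move 5: P2 pit1 -> P1=[5,7,1,5,5,6](0) P2=[0,0,5,1,2,6](3)
Move 6: P2 pit4 -> P1=[5,7,1,5,5,6](0) P2=[0,0,5,1,0,7](4)

Answer: 5 7 1 5 5 6 0 0 0 5 1 0 7 4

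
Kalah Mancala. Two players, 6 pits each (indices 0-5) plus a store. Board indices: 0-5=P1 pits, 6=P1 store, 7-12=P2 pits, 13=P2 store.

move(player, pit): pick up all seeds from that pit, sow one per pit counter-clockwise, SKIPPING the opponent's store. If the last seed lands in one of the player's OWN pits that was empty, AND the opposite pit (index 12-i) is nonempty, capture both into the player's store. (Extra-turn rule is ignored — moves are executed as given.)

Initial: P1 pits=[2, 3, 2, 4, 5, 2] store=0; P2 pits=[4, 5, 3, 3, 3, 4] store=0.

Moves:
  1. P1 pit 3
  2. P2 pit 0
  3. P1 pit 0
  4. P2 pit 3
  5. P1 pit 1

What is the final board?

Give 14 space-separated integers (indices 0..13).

Answer: 1 0 4 1 7 4 1 0 6 4 0 5 6 1

Derivation:
Move 1: P1 pit3 -> P1=[2,3,2,0,6,3](1) P2=[5,5,3,3,3,4](0)
Move 2: P2 pit0 -> P1=[2,3,2,0,6,3](1) P2=[0,6,4,4,4,5](0)
Move 3: P1 pit0 -> P1=[0,4,3,0,6,3](1) P2=[0,6,4,4,4,5](0)
Move 4: P2 pit3 -> P1=[1,4,3,0,6,3](1) P2=[0,6,4,0,5,6](1)
Move 5: P1 pit1 -> P1=[1,0,4,1,7,4](1) P2=[0,6,4,0,5,6](1)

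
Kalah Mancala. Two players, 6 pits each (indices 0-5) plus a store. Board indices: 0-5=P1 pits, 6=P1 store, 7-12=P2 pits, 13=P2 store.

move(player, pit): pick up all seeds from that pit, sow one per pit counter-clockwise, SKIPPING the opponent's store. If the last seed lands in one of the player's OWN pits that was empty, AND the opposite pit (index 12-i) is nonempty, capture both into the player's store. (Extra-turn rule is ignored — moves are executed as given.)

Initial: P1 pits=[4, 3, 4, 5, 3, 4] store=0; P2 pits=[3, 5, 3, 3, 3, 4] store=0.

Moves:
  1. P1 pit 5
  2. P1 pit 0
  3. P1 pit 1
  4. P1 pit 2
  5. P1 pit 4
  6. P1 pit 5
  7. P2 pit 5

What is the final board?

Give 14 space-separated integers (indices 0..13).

Answer: 1 1 1 8 0 0 9 3 8 5 4 3 0 1

Derivation:
Move 1: P1 pit5 -> P1=[4,3,4,5,3,0](1) P2=[4,6,4,3,3,4](0)
Move 2: P1 pit0 -> P1=[0,4,5,6,4,0](1) P2=[4,6,4,3,3,4](0)
Move 3: P1 pit1 -> P1=[0,0,6,7,5,0](6) P2=[0,6,4,3,3,4](0)
Move 4: P1 pit2 -> P1=[0,0,0,8,6,1](7) P2=[1,7,4,3,3,4](0)
Move 5: P1 pit4 -> P1=[0,0,0,8,0,2](8) P2=[2,8,5,4,3,4](0)
Move 6: P1 pit5 -> P1=[0,0,0,8,0,0](9) P2=[3,8,5,4,3,4](0)
Move 7: P2 pit5 -> P1=[1,1,1,8,0,0](9) P2=[3,8,5,4,3,0](1)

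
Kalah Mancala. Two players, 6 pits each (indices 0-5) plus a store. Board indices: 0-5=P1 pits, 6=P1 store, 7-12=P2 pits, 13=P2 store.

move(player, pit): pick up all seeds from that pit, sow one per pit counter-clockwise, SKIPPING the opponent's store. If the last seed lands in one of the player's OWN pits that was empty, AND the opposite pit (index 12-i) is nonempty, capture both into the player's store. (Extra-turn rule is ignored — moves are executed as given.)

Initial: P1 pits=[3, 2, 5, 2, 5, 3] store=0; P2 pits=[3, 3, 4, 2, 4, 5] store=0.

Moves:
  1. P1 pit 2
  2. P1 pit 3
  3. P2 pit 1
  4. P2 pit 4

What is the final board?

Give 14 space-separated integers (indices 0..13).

Answer: 4 3 1 0 7 5 2 4 0 5 3 0 6 1

Derivation:
Move 1: P1 pit2 -> P1=[3,2,0,3,6,4](1) P2=[4,3,4,2,4,5](0)
Move 2: P1 pit3 -> P1=[3,2,0,0,7,5](2) P2=[4,3,4,2,4,5](0)
Move 3: P2 pit1 -> P1=[3,2,0,0,7,5](2) P2=[4,0,5,3,5,5](0)
Move 4: P2 pit4 -> P1=[4,3,1,0,7,5](2) P2=[4,0,5,3,0,6](1)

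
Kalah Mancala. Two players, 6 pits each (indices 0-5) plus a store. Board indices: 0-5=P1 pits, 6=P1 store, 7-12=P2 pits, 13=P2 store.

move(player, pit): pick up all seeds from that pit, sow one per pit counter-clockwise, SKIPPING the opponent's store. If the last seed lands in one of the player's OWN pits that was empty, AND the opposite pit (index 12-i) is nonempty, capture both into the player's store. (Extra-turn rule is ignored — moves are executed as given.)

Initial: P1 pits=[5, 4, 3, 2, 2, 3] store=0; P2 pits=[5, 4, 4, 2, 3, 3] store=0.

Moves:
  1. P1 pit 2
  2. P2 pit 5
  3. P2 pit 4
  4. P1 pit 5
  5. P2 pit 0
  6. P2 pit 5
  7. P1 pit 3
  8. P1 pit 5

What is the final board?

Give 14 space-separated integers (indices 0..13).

Move 1: P1 pit2 -> P1=[5,4,0,3,3,4](0) P2=[5,4,4,2,3,3](0)
Move 2: P2 pit5 -> P1=[6,5,0,3,3,4](0) P2=[5,4,4,2,3,0](1)
Move 3: P2 pit4 -> P1=[7,5,0,3,3,4](0) P2=[5,4,4,2,0,1](2)
Move 4: P1 pit5 -> P1=[7,5,0,3,3,0](1) P2=[6,5,5,2,0,1](2)
Move 5: P2 pit0 -> P1=[7,5,0,3,3,0](1) P2=[0,6,6,3,1,2](3)
Move 6: P2 pit5 -> P1=[8,5,0,3,3,0](1) P2=[0,6,6,3,1,0](4)
Move 7: P1 pit3 -> P1=[8,5,0,0,4,1](2) P2=[0,6,6,3,1,0](4)
Move 8: P1 pit5 -> P1=[8,5,0,0,4,0](3) P2=[0,6,6,3,1,0](4)

Answer: 8 5 0 0 4 0 3 0 6 6 3 1 0 4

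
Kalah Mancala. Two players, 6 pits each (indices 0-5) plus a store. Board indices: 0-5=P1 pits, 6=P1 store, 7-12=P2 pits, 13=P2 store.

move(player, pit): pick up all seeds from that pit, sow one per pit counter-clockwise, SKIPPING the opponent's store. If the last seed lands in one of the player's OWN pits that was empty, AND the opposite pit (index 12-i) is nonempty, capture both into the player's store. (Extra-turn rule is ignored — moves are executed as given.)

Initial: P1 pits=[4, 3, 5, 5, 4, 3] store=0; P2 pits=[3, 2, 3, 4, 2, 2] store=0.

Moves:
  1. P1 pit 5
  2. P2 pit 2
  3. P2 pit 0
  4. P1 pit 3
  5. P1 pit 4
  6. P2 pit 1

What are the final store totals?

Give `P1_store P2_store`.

Move 1: P1 pit5 -> P1=[4,3,5,5,4,0](1) P2=[4,3,3,4,2,2](0)
Move 2: P2 pit2 -> P1=[4,3,5,5,4,0](1) P2=[4,3,0,5,3,3](0)
Move 3: P2 pit0 -> P1=[4,3,5,5,4,0](1) P2=[0,4,1,6,4,3](0)
Move 4: P1 pit3 -> P1=[4,3,5,0,5,1](2) P2=[1,5,1,6,4,3](0)
Move 5: P1 pit4 -> P1=[4,3,5,0,0,2](3) P2=[2,6,2,6,4,3](0)
Move 6: P2 pit1 -> P1=[5,3,5,0,0,2](3) P2=[2,0,3,7,5,4](1)

Answer: 3 1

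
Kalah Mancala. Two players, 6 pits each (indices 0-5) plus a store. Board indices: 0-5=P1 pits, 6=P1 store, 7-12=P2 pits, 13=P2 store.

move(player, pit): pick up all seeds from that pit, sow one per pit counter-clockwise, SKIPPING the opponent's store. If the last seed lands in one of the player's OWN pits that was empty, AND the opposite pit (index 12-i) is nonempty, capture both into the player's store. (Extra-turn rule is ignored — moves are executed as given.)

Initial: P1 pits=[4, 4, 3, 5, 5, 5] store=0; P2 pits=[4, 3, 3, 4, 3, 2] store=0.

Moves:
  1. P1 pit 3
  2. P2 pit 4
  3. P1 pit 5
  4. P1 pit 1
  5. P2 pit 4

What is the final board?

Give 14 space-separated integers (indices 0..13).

Move 1: P1 pit3 -> P1=[4,4,3,0,6,6](1) P2=[5,4,3,4,3,2](0)
Move 2: P2 pit4 -> P1=[5,4,3,0,6,6](1) P2=[5,4,3,4,0,3](1)
Move 3: P1 pit5 -> P1=[5,4,3,0,6,0](2) P2=[6,5,4,5,1,3](1)
Move 4: P1 pit1 -> P1=[5,0,4,1,7,0](9) P2=[0,5,4,5,1,3](1)
Move 5: P2 pit4 -> P1=[5,0,4,1,7,0](9) P2=[0,5,4,5,0,4](1)

Answer: 5 0 4 1 7 0 9 0 5 4 5 0 4 1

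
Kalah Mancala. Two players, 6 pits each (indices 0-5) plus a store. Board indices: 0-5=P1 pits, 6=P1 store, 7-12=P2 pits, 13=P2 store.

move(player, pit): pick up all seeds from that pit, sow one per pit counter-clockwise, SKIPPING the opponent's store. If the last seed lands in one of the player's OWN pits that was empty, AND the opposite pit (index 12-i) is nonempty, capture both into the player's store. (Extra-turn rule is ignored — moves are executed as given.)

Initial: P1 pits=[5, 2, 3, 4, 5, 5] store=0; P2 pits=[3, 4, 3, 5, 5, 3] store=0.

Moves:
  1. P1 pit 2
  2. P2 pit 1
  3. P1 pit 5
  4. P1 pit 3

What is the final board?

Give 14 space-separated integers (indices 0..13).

Move 1: P1 pit2 -> P1=[5,2,0,5,6,6](0) P2=[3,4,3,5,5,3](0)
Move 2: P2 pit1 -> P1=[5,2,0,5,6,6](0) P2=[3,0,4,6,6,4](0)
Move 3: P1 pit5 -> P1=[5,2,0,5,6,0](1) P2=[4,1,5,7,7,4](0)
Move 4: P1 pit3 -> P1=[5,2,0,0,7,1](2) P2=[5,2,5,7,7,4](0)

Answer: 5 2 0 0 7 1 2 5 2 5 7 7 4 0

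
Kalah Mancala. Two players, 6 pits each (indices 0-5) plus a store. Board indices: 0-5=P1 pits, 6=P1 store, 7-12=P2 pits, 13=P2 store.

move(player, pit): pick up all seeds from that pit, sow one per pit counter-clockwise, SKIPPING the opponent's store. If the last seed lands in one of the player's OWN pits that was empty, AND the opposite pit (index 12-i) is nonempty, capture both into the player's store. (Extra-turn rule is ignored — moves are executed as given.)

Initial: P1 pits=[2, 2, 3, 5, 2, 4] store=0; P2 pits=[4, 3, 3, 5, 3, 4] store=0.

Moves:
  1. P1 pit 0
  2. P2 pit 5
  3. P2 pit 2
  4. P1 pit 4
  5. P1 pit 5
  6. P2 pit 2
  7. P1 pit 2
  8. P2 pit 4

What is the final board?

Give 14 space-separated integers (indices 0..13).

Move 1: P1 pit0 -> P1=[0,3,4,5,2,4](0) P2=[4,3,3,5,3,4](0)
Move 2: P2 pit5 -> P1=[1,4,5,5,2,4](0) P2=[4,3,3,5,3,0](1)
Move 3: P2 pit2 -> P1=[0,4,5,5,2,4](0) P2=[4,3,0,6,4,0](3)
Move 4: P1 pit4 -> P1=[0,4,5,5,0,5](1) P2=[4,3,0,6,4,0](3)
Move 5: P1 pit5 -> P1=[0,4,5,5,0,0](2) P2=[5,4,1,7,4,0](3)
Move 6: P2 pit2 -> P1=[0,4,5,5,0,0](2) P2=[5,4,0,8,4,0](3)
Move 7: P1 pit2 -> P1=[0,4,0,6,1,1](3) P2=[6,4,0,8,4,0](3)
Move 8: P2 pit4 -> P1=[1,5,0,6,1,1](3) P2=[6,4,0,8,0,1](4)

Answer: 1 5 0 6 1 1 3 6 4 0 8 0 1 4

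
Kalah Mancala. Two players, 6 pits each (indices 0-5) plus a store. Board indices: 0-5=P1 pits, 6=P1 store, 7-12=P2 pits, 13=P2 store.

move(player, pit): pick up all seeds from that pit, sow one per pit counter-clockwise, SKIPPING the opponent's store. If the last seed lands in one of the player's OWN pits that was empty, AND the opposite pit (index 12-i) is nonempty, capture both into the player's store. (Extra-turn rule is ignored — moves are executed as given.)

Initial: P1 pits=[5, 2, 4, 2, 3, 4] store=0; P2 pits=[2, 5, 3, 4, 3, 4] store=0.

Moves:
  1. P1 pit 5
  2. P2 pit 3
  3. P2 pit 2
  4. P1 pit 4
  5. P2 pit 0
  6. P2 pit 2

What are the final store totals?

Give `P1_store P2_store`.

Answer: 2 2

Derivation:
Move 1: P1 pit5 -> P1=[5,2,4,2,3,0](1) P2=[3,6,4,4,3,4](0)
Move 2: P2 pit3 -> P1=[6,2,4,2,3,0](1) P2=[3,6,4,0,4,5](1)
Move 3: P2 pit2 -> P1=[6,2,4,2,3,0](1) P2=[3,6,0,1,5,6](2)
Move 4: P1 pit4 -> P1=[6,2,4,2,0,1](2) P2=[4,6,0,1,5,6](2)
Move 5: P2 pit0 -> P1=[6,2,4,2,0,1](2) P2=[0,7,1,2,6,6](2)
Move 6: P2 pit2 -> P1=[6,2,4,2,0,1](2) P2=[0,7,0,3,6,6](2)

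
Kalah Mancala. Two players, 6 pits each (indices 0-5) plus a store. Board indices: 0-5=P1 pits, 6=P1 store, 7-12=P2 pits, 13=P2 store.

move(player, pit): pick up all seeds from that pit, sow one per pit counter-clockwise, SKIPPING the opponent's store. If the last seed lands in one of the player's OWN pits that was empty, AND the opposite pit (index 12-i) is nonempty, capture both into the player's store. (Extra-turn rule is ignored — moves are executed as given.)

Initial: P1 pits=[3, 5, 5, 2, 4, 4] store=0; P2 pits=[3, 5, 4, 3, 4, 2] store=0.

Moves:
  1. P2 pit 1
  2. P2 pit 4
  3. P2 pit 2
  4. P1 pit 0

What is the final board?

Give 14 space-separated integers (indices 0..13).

Move 1: P2 pit1 -> P1=[3,5,5,2,4,4](0) P2=[3,0,5,4,5,3](1)
Move 2: P2 pit4 -> P1=[4,6,6,2,4,4](0) P2=[3,0,5,4,0,4](2)
Move 3: P2 pit2 -> P1=[5,6,6,2,4,4](0) P2=[3,0,0,5,1,5](3)
Move 4: P1 pit0 -> P1=[0,7,7,3,5,5](0) P2=[3,0,0,5,1,5](3)

Answer: 0 7 7 3 5 5 0 3 0 0 5 1 5 3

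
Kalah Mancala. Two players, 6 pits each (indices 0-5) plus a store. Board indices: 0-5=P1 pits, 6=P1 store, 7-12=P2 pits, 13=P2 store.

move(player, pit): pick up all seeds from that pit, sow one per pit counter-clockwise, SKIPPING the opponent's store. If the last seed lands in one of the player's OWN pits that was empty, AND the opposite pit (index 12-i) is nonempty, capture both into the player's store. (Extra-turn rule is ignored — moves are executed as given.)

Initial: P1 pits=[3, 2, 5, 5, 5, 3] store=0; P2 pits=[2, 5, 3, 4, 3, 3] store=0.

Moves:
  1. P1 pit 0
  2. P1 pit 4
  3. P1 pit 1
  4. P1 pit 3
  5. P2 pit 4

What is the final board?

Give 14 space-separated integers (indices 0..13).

Move 1: P1 pit0 -> P1=[0,3,6,6,5,3](0) P2=[2,5,3,4,3,3](0)
Move 2: P1 pit4 -> P1=[0,3,6,6,0,4](1) P2=[3,6,4,4,3,3](0)
Move 3: P1 pit1 -> P1=[0,0,7,7,0,4](8) P2=[3,0,4,4,3,3](0)
Move 4: P1 pit3 -> P1=[0,0,7,0,1,5](9) P2=[4,1,5,5,3,3](0)
Move 5: P2 pit4 -> P1=[1,0,7,0,1,5](9) P2=[4,1,5,5,0,4](1)

Answer: 1 0 7 0 1 5 9 4 1 5 5 0 4 1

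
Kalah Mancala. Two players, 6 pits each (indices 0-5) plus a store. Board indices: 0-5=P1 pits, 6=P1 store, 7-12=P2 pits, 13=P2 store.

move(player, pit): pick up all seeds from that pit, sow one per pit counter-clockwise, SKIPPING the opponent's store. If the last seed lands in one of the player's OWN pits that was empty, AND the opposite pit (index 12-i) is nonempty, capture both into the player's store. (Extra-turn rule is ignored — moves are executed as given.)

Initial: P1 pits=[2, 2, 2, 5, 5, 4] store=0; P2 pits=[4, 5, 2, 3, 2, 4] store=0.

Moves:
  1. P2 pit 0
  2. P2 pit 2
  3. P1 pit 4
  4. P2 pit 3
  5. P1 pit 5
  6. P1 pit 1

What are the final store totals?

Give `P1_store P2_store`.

Move 1: P2 pit0 -> P1=[2,2,2,5,5,4](0) P2=[0,6,3,4,3,4](0)
Move 2: P2 pit2 -> P1=[2,2,2,5,5,4](0) P2=[0,6,0,5,4,5](0)
Move 3: P1 pit4 -> P1=[2,2,2,5,0,5](1) P2=[1,7,1,5,4,5](0)
Move 4: P2 pit3 -> P1=[3,3,2,5,0,5](1) P2=[1,7,1,0,5,6](1)
Move 5: P1 pit5 -> P1=[3,3,2,5,0,0](2) P2=[2,8,2,1,5,6](1)
Move 6: P1 pit1 -> P1=[3,0,3,6,0,0](11) P2=[2,0,2,1,5,6](1)

Answer: 11 1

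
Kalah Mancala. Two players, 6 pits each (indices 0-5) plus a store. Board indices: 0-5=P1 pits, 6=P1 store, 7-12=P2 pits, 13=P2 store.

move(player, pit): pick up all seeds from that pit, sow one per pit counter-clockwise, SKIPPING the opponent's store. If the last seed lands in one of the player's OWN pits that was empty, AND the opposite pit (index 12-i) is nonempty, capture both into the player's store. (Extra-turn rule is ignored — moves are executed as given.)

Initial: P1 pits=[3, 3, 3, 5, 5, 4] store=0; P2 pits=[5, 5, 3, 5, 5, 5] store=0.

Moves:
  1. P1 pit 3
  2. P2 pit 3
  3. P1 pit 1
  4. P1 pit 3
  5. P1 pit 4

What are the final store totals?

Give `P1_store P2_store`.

Move 1: P1 pit3 -> P1=[3,3,3,0,6,5](1) P2=[6,6,3,5,5,5](0)
Move 2: P2 pit3 -> P1=[4,4,3,0,6,5](1) P2=[6,6,3,0,6,6](1)
Move 3: P1 pit1 -> P1=[4,0,4,1,7,6](1) P2=[6,6,3,0,6,6](1)
Move 4: P1 pit3 -> P1=[4,0,4,0,8,6](1) P2=[6,6,3,0,6,6](1)
Move 5: P1 pit4 -> P1=[4,0,4,0,0,7](2) P2=[7,7,4,1,7,7](1)

Answer: 2 1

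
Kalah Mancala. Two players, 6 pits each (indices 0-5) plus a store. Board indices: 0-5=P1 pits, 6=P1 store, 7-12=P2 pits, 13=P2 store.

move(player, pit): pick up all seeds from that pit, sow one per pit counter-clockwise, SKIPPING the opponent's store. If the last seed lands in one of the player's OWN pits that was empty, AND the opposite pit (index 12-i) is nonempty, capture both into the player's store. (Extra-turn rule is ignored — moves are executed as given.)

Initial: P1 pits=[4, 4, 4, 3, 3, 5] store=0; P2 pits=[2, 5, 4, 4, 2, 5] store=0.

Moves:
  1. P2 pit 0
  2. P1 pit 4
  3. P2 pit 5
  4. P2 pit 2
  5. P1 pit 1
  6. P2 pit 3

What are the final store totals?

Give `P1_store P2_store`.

Answer: 2 3

Derivation:
Move 1: P2 pit0 -> P1=[4,4,4,3,3,5](0) P2=[0,6,5,4,2,5](0)
Move 2: P1 pit4 -> P1=[4,4,4,3,0,6](1) P2=[1,6,5,4,2,5](0)
Move 3: P2 pit5 -> P1=[5,5,5,4,0,6](1) P2=[1,6,5,4,2,0](1)
Move 4: P2 pit2 -> P1=[6,5,5,4,0,6](1) P2=[1,6,0,5,3,1](2)
Move 5: P1 pit1 -> P1=[6,0,6,5,1,7](2) P2=[1,6,0,5,3,1](2)
Move 6: P2 pit3 -> P1=[7,1,6,5,1,7](2) P2=[1,6,0,0,4,2](3)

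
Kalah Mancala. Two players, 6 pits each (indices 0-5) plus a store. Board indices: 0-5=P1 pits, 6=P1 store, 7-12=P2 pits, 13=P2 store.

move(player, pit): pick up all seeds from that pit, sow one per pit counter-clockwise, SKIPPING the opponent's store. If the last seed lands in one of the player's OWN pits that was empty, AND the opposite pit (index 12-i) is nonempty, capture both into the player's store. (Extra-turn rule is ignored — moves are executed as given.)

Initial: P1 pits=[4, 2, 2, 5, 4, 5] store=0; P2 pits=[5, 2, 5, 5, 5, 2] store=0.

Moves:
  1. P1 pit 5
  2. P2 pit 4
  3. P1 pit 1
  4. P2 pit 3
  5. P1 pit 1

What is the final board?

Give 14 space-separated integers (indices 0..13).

Move 1: P1 pit5 -> P1=[4,2,2,5,4,0](1) P2=[6,3,6,6,5,2](0)
Move 2: P2 pit4 -> P1=[5,3,3,5,4,0](1) P2=[6,3,6,6,0,3](1)
Move 3: P1 pit1 -> P1=[5,0,4,6,5,0](1) P2=[6,3,6,6,0,3](1)
Move 4: P2 pit3 -> P1=[6,1,5,6,5,0](1) P2=[6,3,6,0,1,4](2)
Move 5: P1 pit1 -> P1=[6,0,6,6,5,0](1) P2=[6,3,6,0,1,4](2)

Answer: 6 0 6 6 5 0 1 6 3 6 0 1 4 2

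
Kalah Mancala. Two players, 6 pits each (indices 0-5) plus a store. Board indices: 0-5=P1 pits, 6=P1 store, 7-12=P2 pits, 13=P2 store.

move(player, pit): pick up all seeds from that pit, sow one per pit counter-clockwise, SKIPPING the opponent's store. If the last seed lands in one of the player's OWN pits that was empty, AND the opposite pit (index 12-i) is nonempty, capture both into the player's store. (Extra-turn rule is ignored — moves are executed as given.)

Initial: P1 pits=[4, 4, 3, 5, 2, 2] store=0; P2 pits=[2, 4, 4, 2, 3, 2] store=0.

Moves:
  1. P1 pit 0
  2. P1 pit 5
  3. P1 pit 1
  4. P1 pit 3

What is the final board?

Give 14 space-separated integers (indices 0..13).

Move 1: P1 pit0 -> P1=[0,5,4,6,3,2](0) P2=[2,4,4,2,3,2](0)
Move 2: P1 pit5 -> P1=[0,5,4,6,3,0](1) P2=[3,4,4,2,3,2](0)
Move 3: P1 pit1 -> P1=[0,0,5,7,4,1](2) P2=[3,4,4,2,3,2](0)
Move 4: P1 pit3 -> P1=[0,0,5,0,5,2](3) P2=[4,5,5,3,3,2](0)

Answer: 0 0 5 0 5 2 3 4 5 5 3 3 2 0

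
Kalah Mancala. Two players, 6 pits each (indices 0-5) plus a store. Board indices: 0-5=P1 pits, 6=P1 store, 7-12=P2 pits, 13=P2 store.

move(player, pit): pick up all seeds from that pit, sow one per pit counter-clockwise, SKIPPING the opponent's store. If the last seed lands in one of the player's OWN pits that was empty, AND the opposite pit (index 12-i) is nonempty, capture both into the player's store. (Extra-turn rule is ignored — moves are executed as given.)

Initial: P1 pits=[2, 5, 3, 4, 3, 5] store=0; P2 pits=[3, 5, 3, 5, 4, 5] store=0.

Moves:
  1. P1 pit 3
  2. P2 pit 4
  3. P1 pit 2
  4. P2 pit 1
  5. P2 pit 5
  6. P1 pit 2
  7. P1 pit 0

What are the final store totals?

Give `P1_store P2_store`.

Answer: 1 3

Derivation:
Move 1: P1 pit3 -> P1=[2,5,3,0,4,6](1) P2=[4,5,3,5,4,5](0)
Move 2: P2 pit4 -> P1=[3,6,3,0,4,6](1) P2=[4,5,3,5,0,6](1)
Move 3: P1 pit2 -> P1=[3,6,0,1,5,7](1) P2=[4,5,3,5,0,6](1)
Move 4: P2 pit1 -> P1=[3,6,0,1,5,7](1) P2=[4,0,4,6,1,7](2)
Move 5: P2 pit5 -> P1=[4,7,1,2,6,8](1) P2=[4,0,4,6,1,0](3)
Move 6: P1 pit2 -> P1=[4,7,0,3,6,8](1) P2=[4,0,4,6,1,0](3)
Move 7: P1 pit0 -> P1=[0,8,1,4,7,8](1) P2=[4,0,4,6,1,0](3)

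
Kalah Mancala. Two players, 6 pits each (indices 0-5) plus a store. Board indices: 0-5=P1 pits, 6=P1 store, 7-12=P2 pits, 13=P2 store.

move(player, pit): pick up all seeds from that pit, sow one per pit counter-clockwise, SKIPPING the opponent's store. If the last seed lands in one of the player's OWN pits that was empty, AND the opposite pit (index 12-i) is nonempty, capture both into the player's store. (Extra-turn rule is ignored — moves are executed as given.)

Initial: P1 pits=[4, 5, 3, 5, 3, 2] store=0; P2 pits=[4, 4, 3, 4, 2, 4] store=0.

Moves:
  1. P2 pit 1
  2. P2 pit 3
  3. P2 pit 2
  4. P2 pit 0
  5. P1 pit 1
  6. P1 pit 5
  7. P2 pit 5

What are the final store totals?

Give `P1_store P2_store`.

Answer: 2 3

Derivation:
Move 1: P2 pit1 -> P1=[4,5,3,5,3,2](0) P2=[4,0,4,5,3,5](0)
Move 2: P2 pit3 -> P1=[5,6,3,5,3,2](0) P2=[4,0,4,0,4,6](1)
Move 3: P2 pit2 -> P1=[5,6,3,5,3,2](0) P2=[4,0,0,1,5,7](2)
Move 4: P2 pit0 -> P1=[5,6,3,5,3,2](0) P2=[0,1,1,2,6,7](2)
Move 5: P1 pit1 -> P1=[5,0,4,6,4,3](1) P2=[1,1,1,2,6,7](2)
Move 6: P1 pit5 -> P1=[5,0,4,6,4,0](2) P2=[2,2,1,2,6,7](2)
Move 7: P2 pit5 -> P1=[6,1,5,7,5,1](2) P2=[2,2,1,2,6,0](3)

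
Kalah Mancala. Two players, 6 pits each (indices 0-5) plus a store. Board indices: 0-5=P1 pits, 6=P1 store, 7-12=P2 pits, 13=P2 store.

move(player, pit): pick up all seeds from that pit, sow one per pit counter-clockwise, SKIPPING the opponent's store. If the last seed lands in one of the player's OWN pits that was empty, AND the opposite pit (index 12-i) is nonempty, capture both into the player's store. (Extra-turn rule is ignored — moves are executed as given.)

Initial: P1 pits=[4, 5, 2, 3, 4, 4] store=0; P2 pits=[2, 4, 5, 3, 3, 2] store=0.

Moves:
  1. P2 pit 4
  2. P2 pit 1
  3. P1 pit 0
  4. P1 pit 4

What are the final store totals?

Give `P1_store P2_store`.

Move 1: P2 pit4 -> P1=[5,5,2,3,4,4](0) P2=[2,4,5,3,0,3](1)
Move 2: P2 pit1 -> P1=[5,5,2,3,4,4](0) P2=[2,0,6,4,1,4](1)
Move 3: P1 pit0 -> P1=[0,6,3,4,5,5](0) P2=[2,0,6,4,1,4](1)
Move 4: P1 pit4 -> P1=[0,6,3,4,0,6](1) P2=[3,1,7,4,1,4](1)

Answer: 1 1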